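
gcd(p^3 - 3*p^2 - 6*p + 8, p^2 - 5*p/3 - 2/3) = 1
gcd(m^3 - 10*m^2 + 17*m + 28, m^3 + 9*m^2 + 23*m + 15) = m + 1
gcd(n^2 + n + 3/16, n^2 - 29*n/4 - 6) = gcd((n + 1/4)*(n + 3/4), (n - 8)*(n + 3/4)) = n + 3/4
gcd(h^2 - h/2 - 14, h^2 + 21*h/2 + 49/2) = h + 7/2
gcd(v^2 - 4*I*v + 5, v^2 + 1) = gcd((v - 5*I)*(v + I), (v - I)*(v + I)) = v + I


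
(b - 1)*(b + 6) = b^2 + 5*b - 6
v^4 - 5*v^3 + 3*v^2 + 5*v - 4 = (v - 4)*(v - 1)^2*(v + 1)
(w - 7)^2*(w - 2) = w^3 - 16*w^2 + 77*w - 98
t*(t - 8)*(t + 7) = t^3 - t^2 - 56*t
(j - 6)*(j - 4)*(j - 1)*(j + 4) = j^4 - 7*j^3 - 10*j^2 + 112*j - 96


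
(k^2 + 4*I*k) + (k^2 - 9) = 2*k^2 + 4*I*k - 9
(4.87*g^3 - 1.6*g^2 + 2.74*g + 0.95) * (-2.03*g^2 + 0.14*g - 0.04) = -9.8861*g^5 + 3.9298*g^4 - 5.981*g^3 - 1.4809*g^2 + 0.0234*g - 0.038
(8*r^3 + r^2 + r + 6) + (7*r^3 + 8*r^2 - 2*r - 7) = 15*r^3 + 9*r^2 - r - 1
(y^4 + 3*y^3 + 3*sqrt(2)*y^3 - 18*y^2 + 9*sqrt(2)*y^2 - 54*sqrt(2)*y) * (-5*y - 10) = -5*y^5 - 25*y^4 - 15*sqrt(2)*y^4 - 75*sqrt(2)*y^3 + 60*y^3 + 180*y^2 + 180*sqrt(2)*y^2 + 540*sqrt(2)*y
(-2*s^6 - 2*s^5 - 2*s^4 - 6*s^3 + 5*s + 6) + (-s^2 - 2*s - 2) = -2*s^6 - 2*s^5 - 2*s^4 - 6*s^3 - s^2 + 3*s + 4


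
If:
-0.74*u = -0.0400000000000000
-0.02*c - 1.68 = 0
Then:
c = -84.00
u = 0.05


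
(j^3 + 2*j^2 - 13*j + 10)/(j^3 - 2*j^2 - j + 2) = (j + 5)/(j + 1)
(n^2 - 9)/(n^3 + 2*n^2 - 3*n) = (n - 3)/(n*(n - 1))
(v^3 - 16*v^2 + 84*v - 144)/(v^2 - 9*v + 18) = (v^2 - 10*v + 24)/(v - 3)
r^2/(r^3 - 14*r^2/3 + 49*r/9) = 9*r/(9*r^2 - 42*r + 49)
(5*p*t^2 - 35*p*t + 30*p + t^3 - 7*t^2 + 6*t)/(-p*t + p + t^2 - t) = (-5*p*t + 30*p - t^2 + 6*t)/(p - t)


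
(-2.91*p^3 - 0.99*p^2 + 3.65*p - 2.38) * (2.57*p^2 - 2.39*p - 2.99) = -7.4787*p^5 + 4.4106*p^4 + 20.4475*p^3 - 11.88*p^2 - 5.2253*p + 7.1162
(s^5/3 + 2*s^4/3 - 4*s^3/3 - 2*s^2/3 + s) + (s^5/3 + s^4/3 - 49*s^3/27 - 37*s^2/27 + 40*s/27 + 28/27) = 2*s^5/3 + s^4 - 85*s^3/27 - 55*s^2/27 + 67*s/27 + 28/27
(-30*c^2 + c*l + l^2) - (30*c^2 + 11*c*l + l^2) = -60*c^2 - 10*c*l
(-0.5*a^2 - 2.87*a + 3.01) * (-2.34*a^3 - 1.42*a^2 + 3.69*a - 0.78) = 1.17*a^5 + 7.4258*a^4 - 4.813*a^3 - 14.4745*a^2 + 13.3455*a - 2.3478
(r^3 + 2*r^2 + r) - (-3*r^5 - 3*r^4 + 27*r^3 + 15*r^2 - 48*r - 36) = 3*r^5 + 3*r^4 - 26*r^3 - 13*r^2 + 49*r + 36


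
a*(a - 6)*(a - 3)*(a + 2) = a^4 - 7*a^3 + 36*a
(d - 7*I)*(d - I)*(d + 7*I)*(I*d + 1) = I*d^4 + 2*d^3 + 48*I*d^2 + 98*d - 49*I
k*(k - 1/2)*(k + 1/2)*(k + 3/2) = k^4 + 3*k^3/2 - k^2/4 - 3*k/8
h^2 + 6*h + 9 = (h + 3)^2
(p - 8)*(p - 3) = p^2 - 11*p + 24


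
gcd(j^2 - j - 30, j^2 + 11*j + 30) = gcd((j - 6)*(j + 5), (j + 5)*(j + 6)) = j + 5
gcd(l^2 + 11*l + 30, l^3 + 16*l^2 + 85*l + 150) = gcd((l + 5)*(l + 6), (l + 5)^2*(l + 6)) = l^2 + 11*l + 30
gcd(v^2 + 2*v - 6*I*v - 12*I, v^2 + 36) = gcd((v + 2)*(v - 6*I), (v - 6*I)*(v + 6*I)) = v - 6*I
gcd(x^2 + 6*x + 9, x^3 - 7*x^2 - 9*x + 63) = x + 3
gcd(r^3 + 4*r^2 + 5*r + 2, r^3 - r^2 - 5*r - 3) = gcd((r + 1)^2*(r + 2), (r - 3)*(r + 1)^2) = r^2 + 2*r + 1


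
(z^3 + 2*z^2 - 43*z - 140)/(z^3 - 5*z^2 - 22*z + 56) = (z + 5)/(z - 2)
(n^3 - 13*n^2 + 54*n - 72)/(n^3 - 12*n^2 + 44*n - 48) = (n - 3)/(n - 2)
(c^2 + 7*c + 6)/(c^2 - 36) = (c + 1)/(c - 6)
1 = 1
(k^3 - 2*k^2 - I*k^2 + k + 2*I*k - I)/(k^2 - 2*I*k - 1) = (k^2 - 2*k + 1)/(k - I)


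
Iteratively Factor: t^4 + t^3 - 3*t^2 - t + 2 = (t + 1)*(t^3 - 3*t + 2) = (t - 1)*(t + 1)*(t^2 + t - 2) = (t - 1)*(t + 1)*(t + 2)*(t - 1)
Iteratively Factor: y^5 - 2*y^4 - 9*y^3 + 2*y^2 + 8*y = (y - 4)*(y^4 + 2*y^3 - y^2 - 2*y) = (y - 4)*(y - 1)*(y^3 + 3*y^2 + 2*y) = y*(y - 4)*(y - 1)*(y^2 + 3*y + 2) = y*(y - 4)*(y - 1)*(y + 1)*(y + 2)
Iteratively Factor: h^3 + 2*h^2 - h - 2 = (h + 1)*(h^2 + h - 2) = (h + 1)*(h + 2)*(h - 1)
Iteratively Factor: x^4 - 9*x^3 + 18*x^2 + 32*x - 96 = (x - 4)*(x^3 - 5*x^2 - 2*x + 24) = (x - 4)*(x - 3)*(x^2 - 2*x - 8) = (x - 4)*(x - 3)*(x + 2)*(x - 4)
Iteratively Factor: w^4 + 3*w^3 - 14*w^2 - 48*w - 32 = (w + 1)*(w^3 + 2*w^2 - 16*w - 32) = (w - 4)*(w + 1)*(w^2 + 6*w + 8) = (w - 4)*(w + 1)*(w + 2)*(w + 4)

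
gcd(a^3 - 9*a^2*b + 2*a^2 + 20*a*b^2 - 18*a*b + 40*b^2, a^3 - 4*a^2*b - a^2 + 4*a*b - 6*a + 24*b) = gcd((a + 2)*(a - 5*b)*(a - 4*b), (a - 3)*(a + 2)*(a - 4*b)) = a^2 - 4*a*b + 2*a - 8*b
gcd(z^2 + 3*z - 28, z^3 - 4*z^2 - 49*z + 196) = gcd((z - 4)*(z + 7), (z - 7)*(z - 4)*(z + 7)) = z^2 + 3*z - 28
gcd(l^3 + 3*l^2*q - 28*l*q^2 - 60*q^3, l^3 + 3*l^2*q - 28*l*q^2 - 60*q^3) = -l^3 - 3*l^2*q + 28*l*q^2 + 60*q^3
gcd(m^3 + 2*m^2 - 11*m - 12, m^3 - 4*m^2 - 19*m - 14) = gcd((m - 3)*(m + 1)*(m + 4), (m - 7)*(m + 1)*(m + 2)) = m + 1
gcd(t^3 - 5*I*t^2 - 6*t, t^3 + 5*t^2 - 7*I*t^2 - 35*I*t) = t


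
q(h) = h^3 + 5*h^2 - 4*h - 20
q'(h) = 3*h^2 + 10*h - 4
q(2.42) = 13.77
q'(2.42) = 37.77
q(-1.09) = -10.99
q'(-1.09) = -11.34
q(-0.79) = -14.21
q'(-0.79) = -10.03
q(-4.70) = 5.43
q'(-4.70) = 15.27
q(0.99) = -18.09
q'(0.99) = 8.84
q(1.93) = -1.91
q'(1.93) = 26.47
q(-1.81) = -2.31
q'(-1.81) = -12.27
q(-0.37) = -17.89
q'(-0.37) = -7.29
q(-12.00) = -980.00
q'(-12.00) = 308.00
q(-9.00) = -308.00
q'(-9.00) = 149.00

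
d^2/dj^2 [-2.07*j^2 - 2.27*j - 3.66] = -4.14000000000000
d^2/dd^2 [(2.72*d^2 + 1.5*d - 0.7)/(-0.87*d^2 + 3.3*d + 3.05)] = (-17.88894*d^3 - 40.12614*d^2 - 35.9397*d - 1.44970000000001)/(0.658503*d^6 - 7.49331*d^5 + 21.497265*d^4 + 16.6023*d^3 - 75.363975*d^2 - 92.09475*d - 28.372625)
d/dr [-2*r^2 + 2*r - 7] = 2 - 4*r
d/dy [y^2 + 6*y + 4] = 2*y + 6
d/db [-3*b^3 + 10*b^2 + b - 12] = -9*b^2 + 20*b + 1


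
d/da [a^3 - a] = 3*a^2 - 1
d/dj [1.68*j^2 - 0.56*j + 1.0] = 3.36*j - 0.56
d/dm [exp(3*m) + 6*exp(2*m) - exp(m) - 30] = (3*exp(2*m) + 12*exp(m) - 1)*exp(m)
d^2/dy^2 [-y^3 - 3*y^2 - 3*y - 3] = -6*y - 6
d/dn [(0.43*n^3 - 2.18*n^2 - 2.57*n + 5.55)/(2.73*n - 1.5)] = (2.3478*n^3 - 7.8864*n^2 + 6.54*n - 11.2965)/(7.4529*n^2 - 8.19*n + 2.25)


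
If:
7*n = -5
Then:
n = -5/7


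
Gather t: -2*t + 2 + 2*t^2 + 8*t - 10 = 2*t^2 + 6*t - 8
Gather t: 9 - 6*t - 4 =5 - 6*t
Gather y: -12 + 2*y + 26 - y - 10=y + 4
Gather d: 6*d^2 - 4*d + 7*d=6*d^2 + 3*d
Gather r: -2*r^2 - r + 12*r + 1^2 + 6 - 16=-2*r^2 + 11*r - 9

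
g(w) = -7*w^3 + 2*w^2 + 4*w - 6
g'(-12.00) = -3068.00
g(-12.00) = 12330.00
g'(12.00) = -2972.00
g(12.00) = -11766.00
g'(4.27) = -361.81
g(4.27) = -497.44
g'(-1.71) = -64.25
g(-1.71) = 28.01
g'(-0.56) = -4.83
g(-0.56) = -6.38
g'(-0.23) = 1.97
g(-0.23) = -6.73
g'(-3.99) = -346.28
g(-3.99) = 454.53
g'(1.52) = -38.44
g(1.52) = -19.88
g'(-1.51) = -49.92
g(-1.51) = 16.62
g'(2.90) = -161.01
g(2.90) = -148.30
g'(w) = -21*w^2 + 4*w + 4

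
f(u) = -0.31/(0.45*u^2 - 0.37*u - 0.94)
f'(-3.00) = -0.05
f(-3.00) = -0.07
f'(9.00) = 0.00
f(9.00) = -0.01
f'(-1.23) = -11.93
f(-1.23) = -1.58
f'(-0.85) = -3.90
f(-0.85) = 1.03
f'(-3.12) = -0.05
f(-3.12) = -0.07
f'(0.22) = -0.05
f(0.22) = 0.31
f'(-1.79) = -0.45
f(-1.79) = -0.27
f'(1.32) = 0.61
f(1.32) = 0.48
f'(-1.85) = -0.38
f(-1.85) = -0.24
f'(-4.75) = -0.01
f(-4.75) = -0.03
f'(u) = -0.31*(0.37 - 0.9*u)/(0.45*u^2 - 0.37*u - 0.94)^2 = (0.279*u - 0.1147)/(-0.45*u^2 + 0.37*u + 0.94)^2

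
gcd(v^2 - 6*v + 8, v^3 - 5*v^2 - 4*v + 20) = v - 2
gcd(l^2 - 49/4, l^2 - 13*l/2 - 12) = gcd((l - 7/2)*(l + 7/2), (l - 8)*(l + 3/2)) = 1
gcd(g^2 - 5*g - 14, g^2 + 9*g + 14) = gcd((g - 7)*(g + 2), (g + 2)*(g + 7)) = g + 2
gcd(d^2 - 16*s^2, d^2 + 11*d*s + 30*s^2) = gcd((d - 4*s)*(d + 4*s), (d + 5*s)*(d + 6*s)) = 1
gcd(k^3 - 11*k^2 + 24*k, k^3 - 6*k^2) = k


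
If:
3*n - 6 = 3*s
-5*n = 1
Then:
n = -1/5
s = -11/5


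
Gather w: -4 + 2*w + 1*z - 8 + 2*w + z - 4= 4*w + 2*z - 16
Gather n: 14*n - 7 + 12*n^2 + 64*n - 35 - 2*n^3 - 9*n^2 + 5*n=-2*n^3 + 3*n^2 + 83*n - 42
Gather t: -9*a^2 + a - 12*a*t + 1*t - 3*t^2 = -9*a^2 + a - 3*t^2 + t*(1 - 12*a)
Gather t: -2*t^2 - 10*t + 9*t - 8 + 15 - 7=-2*t^2 - t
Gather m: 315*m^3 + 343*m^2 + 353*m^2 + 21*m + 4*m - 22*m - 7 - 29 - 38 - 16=315*m^3 + 696*m^2 + 3*m - 90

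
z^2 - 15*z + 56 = (z - 8)*(z - 7)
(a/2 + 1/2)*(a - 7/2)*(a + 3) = a^3/2 + a^2/4 - 11*a/2 - 21/4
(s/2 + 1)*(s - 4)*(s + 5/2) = s^3/2 + s^2/4 - 13*s/2 - 10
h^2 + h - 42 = (h - 6)*(h + 7)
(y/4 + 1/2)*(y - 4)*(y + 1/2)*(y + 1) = y^4/4 - y^3/8 - 21*y^2/8 - 13*y/4 - 1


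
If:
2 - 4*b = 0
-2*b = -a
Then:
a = 1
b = 1/2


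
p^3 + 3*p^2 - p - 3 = (p - 1)*(p + 1)*(p + 3)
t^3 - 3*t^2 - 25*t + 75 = (t - 5)*(t - 3)*(t + 5)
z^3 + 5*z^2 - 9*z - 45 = (z - 3)*(z + 3)*(z + 5)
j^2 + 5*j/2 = j*(j + 5/2)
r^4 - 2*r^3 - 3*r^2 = r^2*(r - 3)*(r + 1)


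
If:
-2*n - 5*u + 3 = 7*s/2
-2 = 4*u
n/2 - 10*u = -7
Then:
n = -24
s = 107/7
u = -1/2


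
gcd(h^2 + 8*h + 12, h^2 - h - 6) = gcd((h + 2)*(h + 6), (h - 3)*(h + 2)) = h + 2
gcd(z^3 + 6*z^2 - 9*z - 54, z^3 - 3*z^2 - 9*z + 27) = z^2 - 9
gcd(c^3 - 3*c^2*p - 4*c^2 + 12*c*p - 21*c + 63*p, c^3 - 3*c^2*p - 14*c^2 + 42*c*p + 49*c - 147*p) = -c^2 + 3*c*p + 7*c - 21*p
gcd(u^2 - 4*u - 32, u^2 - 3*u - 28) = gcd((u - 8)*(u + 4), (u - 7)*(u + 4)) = u + 4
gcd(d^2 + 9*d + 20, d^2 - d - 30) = d + 5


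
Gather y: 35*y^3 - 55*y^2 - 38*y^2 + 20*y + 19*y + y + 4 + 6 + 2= 35*y^3 - 93*y^2 + 40*y + 12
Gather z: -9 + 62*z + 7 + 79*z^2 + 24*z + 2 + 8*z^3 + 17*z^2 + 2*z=8*z^3 + 96*z^2 + 88*z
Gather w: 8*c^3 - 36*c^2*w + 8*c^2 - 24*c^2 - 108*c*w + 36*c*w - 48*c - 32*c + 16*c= 8*c^3 - 16*c^2 - 64*c + w*(-36*c^2 - 72*c)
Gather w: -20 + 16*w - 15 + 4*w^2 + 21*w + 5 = 4*w^2 + 37*w - 30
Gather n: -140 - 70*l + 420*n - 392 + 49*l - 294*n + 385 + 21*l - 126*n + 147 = 0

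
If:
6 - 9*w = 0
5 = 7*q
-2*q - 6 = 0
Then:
No Solution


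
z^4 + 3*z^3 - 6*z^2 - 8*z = z*(z - 2)*(z + 1)*(z + 4)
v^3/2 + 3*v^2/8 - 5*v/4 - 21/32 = (v/2 + 1/4)*(v - 3/2)*(v + 7/4)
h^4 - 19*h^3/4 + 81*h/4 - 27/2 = (h - 3)^2*(h - 3/4)*(h + 2)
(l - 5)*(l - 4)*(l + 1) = l^3 - 8*l^2 + 11*l + 20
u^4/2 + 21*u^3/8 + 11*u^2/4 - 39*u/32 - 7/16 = (u/2 + 1)*(u - 1/2)*(u + 1/4)*(u + 7/2)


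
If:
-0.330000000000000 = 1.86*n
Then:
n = -0.18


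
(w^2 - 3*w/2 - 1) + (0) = w^2 - 3*w/2 - 1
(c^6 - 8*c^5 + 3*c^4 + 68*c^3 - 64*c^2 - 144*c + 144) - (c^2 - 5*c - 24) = c^6 - 8*c^5 + 3*c^4 + 68*c^3 - 65*c^2 - 139*c + 168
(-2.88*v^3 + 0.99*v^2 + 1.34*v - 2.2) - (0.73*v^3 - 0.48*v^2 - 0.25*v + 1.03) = -3.61*v^3 + 1.47*v^2 + 1.59*v - 3.23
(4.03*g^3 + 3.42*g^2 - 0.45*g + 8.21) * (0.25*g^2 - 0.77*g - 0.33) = 1.0075*g^5 - 2.2481*g^4 - 4.0758*g^3 + 1.2704*g^2 - 6.1732*g - 2.7093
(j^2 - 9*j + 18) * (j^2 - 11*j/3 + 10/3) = j^4 - 38*j^3/3 + 163*j^2/3 - 96*j + 60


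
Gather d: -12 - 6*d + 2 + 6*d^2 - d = 6*d^2 - 7*d - 10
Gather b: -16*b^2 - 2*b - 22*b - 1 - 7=-16*b^2 - 24*b - 8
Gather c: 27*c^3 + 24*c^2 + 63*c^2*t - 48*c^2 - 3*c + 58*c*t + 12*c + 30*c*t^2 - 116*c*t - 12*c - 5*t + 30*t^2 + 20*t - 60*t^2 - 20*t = 27*c^3 + c^2*(63*t - 24) + c*(30*t^2 - 58*t - 3) - 30*t^2 - 5*t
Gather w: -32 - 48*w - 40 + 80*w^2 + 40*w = 80*w^2 - 8*w - 72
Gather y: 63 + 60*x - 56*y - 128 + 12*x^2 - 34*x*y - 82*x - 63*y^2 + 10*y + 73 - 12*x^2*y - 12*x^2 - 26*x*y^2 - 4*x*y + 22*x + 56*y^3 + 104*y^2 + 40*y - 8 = 56*y^3 + y^2*(41 - 26*x) + y*(-12*x^2 - 38*x - 6)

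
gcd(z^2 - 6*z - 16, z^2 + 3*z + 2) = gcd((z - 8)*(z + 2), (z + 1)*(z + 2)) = z + 2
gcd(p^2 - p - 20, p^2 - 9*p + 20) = p - 5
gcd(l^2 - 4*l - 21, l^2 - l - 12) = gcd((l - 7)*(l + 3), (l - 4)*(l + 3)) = l + 3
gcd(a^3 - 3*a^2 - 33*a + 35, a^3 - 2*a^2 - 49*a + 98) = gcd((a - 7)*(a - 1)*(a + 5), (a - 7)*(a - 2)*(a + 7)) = a - 7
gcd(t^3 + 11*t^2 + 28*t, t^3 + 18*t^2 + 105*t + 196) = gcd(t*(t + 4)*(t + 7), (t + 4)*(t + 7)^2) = t^2 + 11*t + 28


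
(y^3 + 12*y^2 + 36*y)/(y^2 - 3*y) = (y^2 + 12*y + 36)/(y - 3)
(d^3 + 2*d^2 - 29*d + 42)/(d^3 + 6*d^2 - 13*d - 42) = (d - 2)/(d + 2)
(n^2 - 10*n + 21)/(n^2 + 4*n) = (n^2 - 10*n + 21)/(n*(n + 4))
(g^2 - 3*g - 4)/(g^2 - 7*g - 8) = (g - 4)/(g - 8)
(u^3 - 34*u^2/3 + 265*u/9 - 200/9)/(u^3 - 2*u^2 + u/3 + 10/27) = 3*(3*u^2 - 29*u + 40)/(9*u^2 - 3*u - 2)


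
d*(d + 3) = d^2 + 3*d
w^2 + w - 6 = (w - 2)*(w + 3)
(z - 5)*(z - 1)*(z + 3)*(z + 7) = z^4 + 4*z^3 - 34*z^2 - 76*z + 105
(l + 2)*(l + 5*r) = l^2 + 5*l*r + 2*l + 10*r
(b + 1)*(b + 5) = b^2 + 6*b + 5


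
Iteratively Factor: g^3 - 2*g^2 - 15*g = (g + 3)*(g^2 - 5*g) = (g - 5)*(g + 3)*(g)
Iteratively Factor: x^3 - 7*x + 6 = (x + 3)*(x^2 - 3*x + 2) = (x - 1)*(x + 3)*(x - 2)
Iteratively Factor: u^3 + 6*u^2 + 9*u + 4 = (u + 1)*(u^2 + 5*u + 4) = (u + 1)^2*(u + 4)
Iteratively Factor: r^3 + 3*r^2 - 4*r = (r + 4)*(r^2 - r) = r*(r + 4)*(r - 1)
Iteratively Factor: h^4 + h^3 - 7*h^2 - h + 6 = (h + 3)*(h^3 - 2*h^2 - h + 2) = (h - 2)*(h + 3)*(h^2 - 1) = (h - 2)*(h - 1)*(h + 3)*(h + 1)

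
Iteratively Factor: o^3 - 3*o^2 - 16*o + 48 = (o - 4)*(o^2 + o - 12) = (o - 4)*(o + 4)*(o - 3)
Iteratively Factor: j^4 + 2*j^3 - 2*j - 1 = (j + 1)*(j^3 + j^2 - j - 1) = (j + 1)^2*(j^2 - 1) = (j - 1)*(j + 1)^2*(j + 1)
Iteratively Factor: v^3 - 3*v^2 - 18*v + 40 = (v - 2)*(v^2 - v - 20) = (v - 5)*(v - 2)*(v + 4)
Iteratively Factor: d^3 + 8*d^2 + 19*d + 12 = (d + 3)*(d^2 + 5*d + 4) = (d + 1)*(d + 3)*(d + 4)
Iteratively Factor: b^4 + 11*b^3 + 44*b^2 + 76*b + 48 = (b + 3)*(b^3 + 8*b^2 + 20*b + 16) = (b + 2)*(b + 3)*(b^2 + 6*b + 8) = (b + 2)^2*(b + 3)*(b + 4)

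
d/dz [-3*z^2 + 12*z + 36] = 12 - 6*z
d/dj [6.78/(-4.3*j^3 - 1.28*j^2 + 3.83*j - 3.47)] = (87.462*j^2 + 17.3568*j - 25.9674)/(4.3*j^3 + 1.28*j^2 - 3.83*j + 3.47)^2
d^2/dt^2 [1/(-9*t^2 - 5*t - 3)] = 2*(81*t^2 + 45*t - (18*t + 5)^2 + 27)/(9*t^2 + 5*t + 3)^3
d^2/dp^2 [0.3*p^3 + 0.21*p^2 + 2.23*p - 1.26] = 1.8*p + 0.42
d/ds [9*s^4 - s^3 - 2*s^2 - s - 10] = 36*s^3 - 3*s^2 - 4*s - 1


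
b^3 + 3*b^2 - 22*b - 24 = (b - 4)*(b + 1)*(b + 6)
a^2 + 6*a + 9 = (a + 3)^2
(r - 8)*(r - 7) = r^2 - 15*r + 56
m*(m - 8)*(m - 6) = m^3 - 14*m^2 + 48*m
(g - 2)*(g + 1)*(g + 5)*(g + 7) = g^4 + 11*g^3 + 21*g^2 - 59*g - 70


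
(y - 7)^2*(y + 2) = y^3 - 12*y^2 + 21*y + 98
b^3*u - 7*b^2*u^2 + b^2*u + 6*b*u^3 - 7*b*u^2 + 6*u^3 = (b - 6*u)*(b - u)*(b*u + u)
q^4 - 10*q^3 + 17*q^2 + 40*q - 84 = (q - 7)*(q - 3)*(q - 2)*(q + 2)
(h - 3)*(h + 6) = h^2 + 3*h - 18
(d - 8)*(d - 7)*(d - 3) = d^3 - 18*d^2 + 101*d - 168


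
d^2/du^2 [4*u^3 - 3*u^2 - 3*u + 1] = 24*u - 6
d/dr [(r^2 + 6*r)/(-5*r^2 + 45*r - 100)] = (3*r^2 - 8*r - 24)/(r^4 - 18*r^3 + 121*r^2 - 360*r + 400)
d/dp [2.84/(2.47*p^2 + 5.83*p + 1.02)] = (-14.0296*p - 16.5572)/(2.47*p^2 + 5.83*p + 1.02)^2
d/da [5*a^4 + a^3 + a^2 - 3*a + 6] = 20*a^3 + 3*a^2 + 2*a - 3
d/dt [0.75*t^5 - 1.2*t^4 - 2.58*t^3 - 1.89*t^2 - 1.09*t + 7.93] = 3.75*t^4 - 4.8*t^3 - 7.74*t^2 - 3.78*t - 1.09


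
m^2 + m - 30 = (m - 5)*(m + 6)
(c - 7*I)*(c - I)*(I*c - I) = I*c^3 + 8*c^2 - I*c^2 - 8*c - 7*I*c + 7*I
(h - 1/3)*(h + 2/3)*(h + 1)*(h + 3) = h^4 + 13*h^3/3 + 37*h^2/9 + h/9 - 2/3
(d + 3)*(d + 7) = d^2 + 10*d + 21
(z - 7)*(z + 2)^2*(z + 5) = z^4 + 2*z^3 - 39*z^2 - 148*z - 140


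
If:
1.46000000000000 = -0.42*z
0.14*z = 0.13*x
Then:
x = -3.74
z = -3.48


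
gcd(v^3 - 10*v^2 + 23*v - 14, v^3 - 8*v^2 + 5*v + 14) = v^2 - 9*v + 14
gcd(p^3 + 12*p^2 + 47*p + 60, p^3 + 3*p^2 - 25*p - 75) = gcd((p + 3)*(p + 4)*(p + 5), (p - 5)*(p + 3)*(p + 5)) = p^2 + 8*p + 15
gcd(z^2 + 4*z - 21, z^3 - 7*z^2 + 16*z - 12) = z - 3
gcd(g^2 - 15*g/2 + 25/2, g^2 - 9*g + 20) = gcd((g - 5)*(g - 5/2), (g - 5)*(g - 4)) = g - 5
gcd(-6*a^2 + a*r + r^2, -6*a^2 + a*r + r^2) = -6*a^2 + a*r + r^2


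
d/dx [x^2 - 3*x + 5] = 2*x - 3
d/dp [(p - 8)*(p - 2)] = 2*p - 10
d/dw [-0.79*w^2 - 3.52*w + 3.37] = -1.58*w - 3.52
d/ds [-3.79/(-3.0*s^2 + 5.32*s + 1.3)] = (20.1628 - 22.74*s)/(-3.0*s^2 + 5.32*s + 1.3)^2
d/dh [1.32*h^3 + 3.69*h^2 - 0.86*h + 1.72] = 3.96*h^2 + 7.38*h - 0.86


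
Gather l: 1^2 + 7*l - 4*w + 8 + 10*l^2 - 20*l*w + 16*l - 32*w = 10*l^2 + l*(23 - 20*w) - 36*w + 9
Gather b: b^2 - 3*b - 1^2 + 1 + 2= b^2 - 3*b + 2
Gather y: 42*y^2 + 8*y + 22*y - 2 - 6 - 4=42*y^2 + 30*y - 12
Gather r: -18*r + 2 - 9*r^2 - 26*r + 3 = -9*r^2 - 44*r + 5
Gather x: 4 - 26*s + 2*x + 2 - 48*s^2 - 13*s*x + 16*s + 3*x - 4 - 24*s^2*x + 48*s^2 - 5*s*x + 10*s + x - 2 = x*(-24*s^2 - 18*s + 6)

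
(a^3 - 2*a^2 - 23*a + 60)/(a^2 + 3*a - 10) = (a^2 - 7*a + 12)/(a - 2)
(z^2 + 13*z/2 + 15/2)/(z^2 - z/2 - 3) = (z + 5)/(z - 2)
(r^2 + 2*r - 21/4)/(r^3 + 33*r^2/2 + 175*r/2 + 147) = (r - 3/2)/(r^2 + 13*r + 42)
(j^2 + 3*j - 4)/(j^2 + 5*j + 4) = (j - 1)/(j + 1)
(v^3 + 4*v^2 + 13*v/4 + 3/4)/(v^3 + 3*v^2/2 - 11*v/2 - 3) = (v + 1/2)/(v - 2)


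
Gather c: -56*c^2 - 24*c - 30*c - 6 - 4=-56*c^2 - 54*c - 10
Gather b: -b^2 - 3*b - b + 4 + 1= -b^2 - 4*b + 5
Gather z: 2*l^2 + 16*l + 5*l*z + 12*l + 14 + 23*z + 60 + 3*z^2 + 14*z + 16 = 2*l^2 + 28*l + 3*z^2 + z*(5*l + 37) + 90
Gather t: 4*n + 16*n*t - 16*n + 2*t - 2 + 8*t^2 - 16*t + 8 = -12*n + 8*t^2 + t*(16*n - 14) + 6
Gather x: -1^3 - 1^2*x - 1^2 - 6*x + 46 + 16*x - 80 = 9*x - 36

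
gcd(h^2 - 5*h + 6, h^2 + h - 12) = h - 3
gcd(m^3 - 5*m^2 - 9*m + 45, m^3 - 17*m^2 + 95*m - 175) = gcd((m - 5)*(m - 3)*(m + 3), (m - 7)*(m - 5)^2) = m - 5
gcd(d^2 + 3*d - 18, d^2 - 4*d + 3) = d - 3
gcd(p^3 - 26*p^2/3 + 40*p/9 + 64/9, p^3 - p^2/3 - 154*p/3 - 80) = p - 8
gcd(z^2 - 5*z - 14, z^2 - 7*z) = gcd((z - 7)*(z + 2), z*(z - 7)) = z - 7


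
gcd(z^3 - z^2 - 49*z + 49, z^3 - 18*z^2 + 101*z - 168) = z - 7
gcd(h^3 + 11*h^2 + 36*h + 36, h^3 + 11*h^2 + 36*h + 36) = h^3 + 11*h^2 + 36*h + 36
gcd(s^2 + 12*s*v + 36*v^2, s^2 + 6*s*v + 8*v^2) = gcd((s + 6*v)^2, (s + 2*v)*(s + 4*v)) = 1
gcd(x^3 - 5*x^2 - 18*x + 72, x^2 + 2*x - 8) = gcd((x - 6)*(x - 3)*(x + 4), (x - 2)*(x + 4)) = x + 4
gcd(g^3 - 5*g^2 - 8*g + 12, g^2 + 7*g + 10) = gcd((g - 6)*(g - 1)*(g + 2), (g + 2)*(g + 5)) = g + 2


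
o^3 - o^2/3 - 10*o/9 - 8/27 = (o - 4/3)*(o + 1/3)*(o + 2/3)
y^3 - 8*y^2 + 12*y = y*(y - 6)*(y - 2)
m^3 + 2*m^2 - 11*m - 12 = (m - 3)*(m + 1)*(m + 4)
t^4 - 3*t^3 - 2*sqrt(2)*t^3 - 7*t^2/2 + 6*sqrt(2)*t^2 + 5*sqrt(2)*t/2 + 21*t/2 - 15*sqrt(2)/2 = (t - 3)*(t - 5*sqrt(2)/2)*(t - sqrt(2)/2)*(t + sqrt(2))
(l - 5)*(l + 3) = l^2 - 2*l - 15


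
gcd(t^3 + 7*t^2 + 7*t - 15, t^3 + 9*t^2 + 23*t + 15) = t^2 + 8*t + 15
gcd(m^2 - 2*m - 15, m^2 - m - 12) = m + 3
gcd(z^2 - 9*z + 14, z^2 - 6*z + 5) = 1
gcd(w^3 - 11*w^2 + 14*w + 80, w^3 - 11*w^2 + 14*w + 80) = w^3 - 11*w^2 + 14*w + 80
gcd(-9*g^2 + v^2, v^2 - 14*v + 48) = 1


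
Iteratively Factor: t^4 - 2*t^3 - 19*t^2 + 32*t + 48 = (t + 4)*(t^3 - 6*t^2 + 5*t + 12) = (t + 1)*(t + 4)*(t^2 - 7*t + 12) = (t - 4)*(t + 1)*(t + 4)*(t - 3)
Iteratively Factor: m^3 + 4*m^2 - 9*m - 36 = (m + 4)*(m^2 - 9) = (m + 3)*(m + 4)*(m - 3)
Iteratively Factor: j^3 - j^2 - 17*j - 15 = (j + 1)*(j^2 - 2*j - 15) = (j + 1)*(j + 3)*(j - 5)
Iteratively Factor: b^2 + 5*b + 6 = (b + 3)*(b + 2)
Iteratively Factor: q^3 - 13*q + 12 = (q + 4)*(q^2 - 4*q + 3) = (q - 3)*(q + 4)*(q - 1)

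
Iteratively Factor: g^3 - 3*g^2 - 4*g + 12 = (g - 2)*(g^2 - g - 6) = (g - 3)*(g - 2)*(g + 2)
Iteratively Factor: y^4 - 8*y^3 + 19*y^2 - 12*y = (y - 4)*(y^3 - 4*y^2 + 3*y) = (y - 4)*(y - 3)*(y^2 - y) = (y - 4)*(y - 3)*(y - 1)*(y)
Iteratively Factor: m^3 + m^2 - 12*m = (m - 3)*(m^2 + 4*m) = m*(m - 3)*(m + 4)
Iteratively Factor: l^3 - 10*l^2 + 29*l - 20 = (l - 5)*(l^2 - 5*l + 4) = (l - 5)*(l - 4)*(l - 1)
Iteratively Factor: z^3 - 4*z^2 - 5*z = (z + 1)*(z^2 - 5*z) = z*(z + 1)*(z - 5)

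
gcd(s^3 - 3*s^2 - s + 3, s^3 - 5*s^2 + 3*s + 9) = s^2 - 2*s - 3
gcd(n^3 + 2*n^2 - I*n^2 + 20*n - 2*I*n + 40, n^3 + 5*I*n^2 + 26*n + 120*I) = n^2 - I*n + 20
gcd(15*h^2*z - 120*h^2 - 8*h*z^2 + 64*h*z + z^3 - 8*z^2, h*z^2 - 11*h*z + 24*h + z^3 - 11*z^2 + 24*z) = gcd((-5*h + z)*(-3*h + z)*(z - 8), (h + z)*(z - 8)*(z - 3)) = z - 8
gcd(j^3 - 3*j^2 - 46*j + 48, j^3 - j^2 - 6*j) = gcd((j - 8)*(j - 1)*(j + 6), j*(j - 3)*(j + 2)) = 1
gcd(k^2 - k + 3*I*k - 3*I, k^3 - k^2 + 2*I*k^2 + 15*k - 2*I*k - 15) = k - 1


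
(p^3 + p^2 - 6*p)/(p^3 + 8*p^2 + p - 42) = p/(p + 7)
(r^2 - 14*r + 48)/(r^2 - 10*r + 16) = (r - 6)/(r - 2)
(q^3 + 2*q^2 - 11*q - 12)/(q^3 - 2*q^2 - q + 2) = (q^2 + q - 12)/(q^2 - 3*q + 2)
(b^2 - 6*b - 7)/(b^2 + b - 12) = (b^2 - 6*b - 7)/(b^2 + b - 12)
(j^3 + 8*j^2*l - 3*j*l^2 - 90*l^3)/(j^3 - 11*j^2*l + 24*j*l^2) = (j^2 + 11*j*l + 30*l^2)/(j*(j - 8*l))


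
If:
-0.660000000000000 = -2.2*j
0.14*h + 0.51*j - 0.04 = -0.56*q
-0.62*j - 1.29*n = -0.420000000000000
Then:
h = -4.0*q - 0.807142857142857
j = 0.30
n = 0.18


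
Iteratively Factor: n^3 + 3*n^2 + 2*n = (n + 1)*(n^2 + 2*n) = (n + 1)*(n + 2)*(n)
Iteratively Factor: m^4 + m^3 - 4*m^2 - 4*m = (m)*(m^3 + m^2 - 4*m - 4) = m*(m - 2)*(m^2 + 3*m + 2) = m*(m - 2)*(m + 1)*(m + 2)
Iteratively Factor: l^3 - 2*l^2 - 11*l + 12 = (l - 1)*(l^2 - l - 12) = (l - 4)*(l - 1)*(l + 3)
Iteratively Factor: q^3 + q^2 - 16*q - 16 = (q + 4)*(q^2 - 3*q - 4) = (q - 4)*(q + 4)*(q + 1)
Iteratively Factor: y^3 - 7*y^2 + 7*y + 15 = (y - 3)*(y^2 - 4*y - 5) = (y - 3)*(y + 1)*(y - 5)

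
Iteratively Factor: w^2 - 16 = (w - 4)*(w + 4)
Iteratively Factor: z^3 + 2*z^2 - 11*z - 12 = (z - 3)*(z^2 + 5*z + 4) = (z - 3)*(z + 1)*(z + 4)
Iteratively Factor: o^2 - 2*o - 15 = (o - 5)*(o + 3)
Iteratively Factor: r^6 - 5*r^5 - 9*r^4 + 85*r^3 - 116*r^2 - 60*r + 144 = (r - 2)*(r^5 - 3*r^4 - 15*r^3 + 55*r^2 - 6*r - 72) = (r - 2)*(r + 1)*(r^4 - 4*r^3 - 11*r^2 + 66*r - 72) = (r - 3)*(r - 2)*(r + 1)*(r^3 - r^2 - 14*r + 24) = (r - 3)^2*(r - 2)*(r + 1)*(r^2 + 2*r - 8) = (r - 3)^2*(r - 2)*(r + 1)*(r + 4)*(r - 2)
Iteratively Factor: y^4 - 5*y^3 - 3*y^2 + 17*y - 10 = (y - 1)*(y^3 - 4*y^2 - 7*y + 10) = (y - 5)*(y - 1)*(y^2 + y - 2) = (y - 5)*(y - 1)*(y + 2)*(y - 1)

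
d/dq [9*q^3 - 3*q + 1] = 27*q^2 - 3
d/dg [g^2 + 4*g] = 2*g + 4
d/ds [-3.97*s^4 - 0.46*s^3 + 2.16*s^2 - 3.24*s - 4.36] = -15.88*s^3 - 1.38*s^2 + 4.32*s - 3.24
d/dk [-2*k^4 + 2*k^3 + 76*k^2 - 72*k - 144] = -8*k^3 + 6*k^2 + 152*k - 72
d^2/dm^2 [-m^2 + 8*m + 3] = -2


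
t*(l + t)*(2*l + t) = 2*l^2*t + 3*l*t^2 + t^3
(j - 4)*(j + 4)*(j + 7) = j^3 + 7*j^2 - 16*j - 112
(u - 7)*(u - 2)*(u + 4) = u^3 - 5*u^2 - 22*u + 56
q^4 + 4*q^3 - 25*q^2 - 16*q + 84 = (q - 3)*(q - 2)*(q + 2)*(q + 7)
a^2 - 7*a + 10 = (a - 5)*(a - 2)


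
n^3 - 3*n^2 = n^2*(n - 3)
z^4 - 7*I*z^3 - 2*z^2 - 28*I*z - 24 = (z - 6*I)*(z - 2*I)*(z - I)*(z + 2*I)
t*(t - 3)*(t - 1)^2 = t^4 - 5*t^3 + 7*t^2 - 3*t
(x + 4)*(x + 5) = x^2 + 9*x + 20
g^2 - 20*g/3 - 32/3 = (g - 8)*(g + 4/3)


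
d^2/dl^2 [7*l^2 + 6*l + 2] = 14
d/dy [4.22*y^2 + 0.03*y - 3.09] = 8.44*y + 0.03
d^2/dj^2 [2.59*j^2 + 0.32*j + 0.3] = 5.18000000000000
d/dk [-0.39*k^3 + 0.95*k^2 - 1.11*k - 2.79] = -1.17*k^2 + 1.9*k - 1.11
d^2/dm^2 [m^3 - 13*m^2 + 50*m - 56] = 6*m - 26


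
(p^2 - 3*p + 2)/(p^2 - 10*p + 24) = (p^2 - 3*p + 2)/(p^2 - 10*p + 24)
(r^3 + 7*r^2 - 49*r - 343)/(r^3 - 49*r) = (r + 7)/r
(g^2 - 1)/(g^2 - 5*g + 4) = (g + 1)/(g - 4)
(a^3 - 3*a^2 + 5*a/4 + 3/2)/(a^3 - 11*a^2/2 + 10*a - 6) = (a + 1/2)/(a - 2)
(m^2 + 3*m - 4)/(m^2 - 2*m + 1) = (m + 4)/(m - 1)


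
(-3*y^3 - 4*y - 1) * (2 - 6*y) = 18*y^4 - 6*y^3 + 24*y^2 - 2*y - 2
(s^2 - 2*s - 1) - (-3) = s^2 - 2*s + 2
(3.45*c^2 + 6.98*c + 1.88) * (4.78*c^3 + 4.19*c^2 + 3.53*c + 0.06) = 16.491*c^5 + 47.8199*c^4 + 50.4111*c^3 + 32.7236*c^2 + 7.0552*c + 0.1128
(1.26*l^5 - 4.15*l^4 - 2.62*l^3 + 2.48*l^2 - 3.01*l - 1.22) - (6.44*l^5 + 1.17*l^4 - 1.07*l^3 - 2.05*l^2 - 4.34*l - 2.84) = -5.18*l^5 - 5.32*l^4 - 1.55*l^3 + 4.53*l^2 + 1.33*l + 1.62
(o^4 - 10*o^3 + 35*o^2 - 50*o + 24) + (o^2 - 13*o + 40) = o^4 - 10*o^3 + 36*o^2 - 63*o + 64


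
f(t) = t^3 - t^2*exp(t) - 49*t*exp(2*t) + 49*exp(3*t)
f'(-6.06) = 110.12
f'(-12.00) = 432.00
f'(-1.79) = 13.88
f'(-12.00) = 432.00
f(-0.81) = 11.35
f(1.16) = 1009.41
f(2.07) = 17992.18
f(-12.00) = -1728.00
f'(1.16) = 3108.54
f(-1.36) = 2.23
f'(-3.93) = 46.32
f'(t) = -t^2*exp(t) + 3*t^2 - 98*t*exp(2*t) - 2*t*exp(t) + 147*exp(3*t) - 49*exp(2*t)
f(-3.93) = -60.93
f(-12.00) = -1728.00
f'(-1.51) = 13.42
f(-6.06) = -222.63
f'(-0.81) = 21.35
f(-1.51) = 0.19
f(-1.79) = -3.60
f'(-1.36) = 13.81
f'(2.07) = 57290.65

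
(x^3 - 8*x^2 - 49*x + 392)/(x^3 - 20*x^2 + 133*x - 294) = (x^2 - x - 56)/(x^2 - 13*x + 42)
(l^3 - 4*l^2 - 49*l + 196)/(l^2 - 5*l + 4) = (l^2 - 49)/(l - 1)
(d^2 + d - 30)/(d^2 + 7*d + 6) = (d - 5)/(d + 1)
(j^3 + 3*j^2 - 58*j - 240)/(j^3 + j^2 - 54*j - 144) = (j + 5)/(j + 3)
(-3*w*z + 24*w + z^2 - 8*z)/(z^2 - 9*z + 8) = (-3*w + z)/(z - 1)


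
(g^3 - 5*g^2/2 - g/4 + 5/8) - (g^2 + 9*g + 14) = g^3 - 7*g^2/2 - 37*g/4 - 107/8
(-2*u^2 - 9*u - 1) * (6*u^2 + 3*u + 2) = -12*u^4 - 60*u^3 - 37*u^2 - 21*u - 2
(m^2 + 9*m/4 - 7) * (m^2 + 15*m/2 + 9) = m^4 + 39*m^3/4 + 151*m^2/8 - 129*m/4 - 63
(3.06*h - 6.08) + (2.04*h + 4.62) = 5.1*h - 1.46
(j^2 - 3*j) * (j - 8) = j^3 - 11*j^2 + 24*j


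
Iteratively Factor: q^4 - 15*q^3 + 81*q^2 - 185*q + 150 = (q - 5)*(q^3 - 10*q^2 + 31*q - 30) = (q - 5)*(q - 3)*(q^2 - 7*q + 10) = (q - 5)*(q - 3)*(q - 2)*(q - 5)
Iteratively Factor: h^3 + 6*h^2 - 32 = (h - 2)*(h^2 + 8*h + 16) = (h - 2)*(h + 4)*(h + 4)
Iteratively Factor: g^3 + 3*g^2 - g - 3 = (g - 1)*(g^2 + 4*g + 3) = (g - 1)*(g + 1)*(g + 3)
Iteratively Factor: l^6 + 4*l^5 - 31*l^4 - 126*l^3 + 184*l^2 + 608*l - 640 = (l + 4)*(l^5 - 31*l^3 - 2*l^2 + 192*l - 160) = (l + 4)^2*(l^4 - 4*l^3 - 15*l^2 + 58*l - 40) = (l - 2)*(l + 4)^2*(l^3 - 2*l^2 - 19*l + 20) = (l - 2)*(l + 4)^3*(l^2 - 6*l + 5) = (l - 2)*(l - 1)*(l + 4)^3*(l - 5)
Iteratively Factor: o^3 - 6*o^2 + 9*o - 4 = (o - 4)*(o^2 - 2*o + 1) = (o - 4)*(o - 1)*(o - 1)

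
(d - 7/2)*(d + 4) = d^2 + d/2 - 14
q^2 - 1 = (q - 1)*(q + 1)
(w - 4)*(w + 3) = w^2 - w - 12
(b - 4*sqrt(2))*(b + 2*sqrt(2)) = b^2 - 2*sqrt(2)*b - 16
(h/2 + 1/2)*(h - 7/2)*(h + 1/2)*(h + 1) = h^4/2 - h^3/2 - 27*h^2/8 - 13*h/4 - 7/8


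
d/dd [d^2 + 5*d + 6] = 2*d + 5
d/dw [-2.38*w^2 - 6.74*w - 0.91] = -4.76*w - 6.74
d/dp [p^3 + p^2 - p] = 3*p^2 + 2*p - 1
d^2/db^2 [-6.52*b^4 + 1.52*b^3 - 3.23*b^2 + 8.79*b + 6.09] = -78.24*b^2 + 9.12*b - 6.46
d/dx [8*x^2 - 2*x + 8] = 16*x - 2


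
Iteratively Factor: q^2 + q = (q + 1)*(q)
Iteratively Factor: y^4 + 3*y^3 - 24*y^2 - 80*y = (y)*(y^3 + 3*y^2 - 24*y - 80) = y*(y + 4)*(y^2 - y - 20) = y*(y - 5)*(y + 4)*(y + 4)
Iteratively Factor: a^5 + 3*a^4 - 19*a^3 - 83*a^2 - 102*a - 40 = (a - 5)*(a^4 + 8*a^3 + 21*a^2 + 22*a + 8) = (a - 5)*(a + 1)*(a^3 + 7*a^2 + 14*a + 8) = (a - 5)*(a + 1)^2*(a^2 + 6*a + 8) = (a - 5)*(a + 1)^2*(a + 2)*(a + 4)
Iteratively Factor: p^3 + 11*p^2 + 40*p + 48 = (p + 4)*(p^2 + 7*p + 12) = (p + 3)*(p + 4)*(p + 4)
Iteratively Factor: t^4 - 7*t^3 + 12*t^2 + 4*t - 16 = (t - 2)*(t^3 - 5*t^2 + 2*t + 8) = (t - 2)*(t + 1)*(t^2 - 6*t + 8) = (t - 2)^2*(t + 1)*(t - 4)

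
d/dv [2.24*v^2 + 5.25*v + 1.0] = 4.48*v + 5.25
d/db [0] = 0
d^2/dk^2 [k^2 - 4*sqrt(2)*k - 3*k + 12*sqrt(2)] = 2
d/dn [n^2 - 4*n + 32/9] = 2*n - 4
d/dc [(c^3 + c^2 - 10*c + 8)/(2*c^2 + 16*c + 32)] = (c^2 + 8*c - 14)/(2*(c^2 + 8*c + 16))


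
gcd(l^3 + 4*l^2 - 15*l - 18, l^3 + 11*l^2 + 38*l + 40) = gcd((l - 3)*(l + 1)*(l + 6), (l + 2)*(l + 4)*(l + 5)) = 1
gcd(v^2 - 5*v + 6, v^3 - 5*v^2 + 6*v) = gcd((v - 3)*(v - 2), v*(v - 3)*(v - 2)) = v^2 - 5*v + 6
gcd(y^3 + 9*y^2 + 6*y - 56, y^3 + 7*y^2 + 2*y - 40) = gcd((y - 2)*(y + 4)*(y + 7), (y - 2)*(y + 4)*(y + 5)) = y^2 + 2*y - 8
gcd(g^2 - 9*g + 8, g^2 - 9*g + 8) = g^2 - 9*g + 8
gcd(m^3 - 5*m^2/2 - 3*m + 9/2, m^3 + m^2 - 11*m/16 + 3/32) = m + 3/2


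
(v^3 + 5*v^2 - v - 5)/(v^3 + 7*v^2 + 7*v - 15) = (v + 1)/(v + 3)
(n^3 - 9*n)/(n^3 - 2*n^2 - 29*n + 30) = n*(n^2 - 9)/(n^3 - 2*n^2 - 29*n + 30)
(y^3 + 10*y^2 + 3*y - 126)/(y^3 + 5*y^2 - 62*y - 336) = (y - 3)/(y - 8)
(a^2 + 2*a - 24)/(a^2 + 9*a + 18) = (a - 4)/(a + 3)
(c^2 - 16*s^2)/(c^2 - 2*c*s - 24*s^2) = (-c + 4*s)/(-c + 6*s)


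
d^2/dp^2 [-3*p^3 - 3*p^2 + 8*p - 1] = -18*p - 6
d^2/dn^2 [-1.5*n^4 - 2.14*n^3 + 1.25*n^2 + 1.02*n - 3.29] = -18.0*n^2 - 12.84*n + 2.5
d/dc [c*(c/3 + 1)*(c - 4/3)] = c^2 + 10*c/9 - 4/3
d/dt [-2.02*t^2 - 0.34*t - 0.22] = -4.04*t - 0.34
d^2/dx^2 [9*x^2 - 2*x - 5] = 18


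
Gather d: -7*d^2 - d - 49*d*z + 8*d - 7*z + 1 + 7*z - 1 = -7*d^2 + d*(7 - 49*z)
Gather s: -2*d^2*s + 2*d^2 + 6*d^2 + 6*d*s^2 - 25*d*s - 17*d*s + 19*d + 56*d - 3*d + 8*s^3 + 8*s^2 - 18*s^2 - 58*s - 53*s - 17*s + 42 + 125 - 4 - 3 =8*d^2 + 72*d + 8*s^3 + s^2*(6*d - 10) + s*(-2*d^2 - 42*d - 128) + 160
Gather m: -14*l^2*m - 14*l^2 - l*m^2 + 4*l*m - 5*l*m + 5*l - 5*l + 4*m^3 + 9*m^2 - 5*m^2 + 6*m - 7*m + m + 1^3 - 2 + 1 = -14*l^2 + 4*m^3 + m^2*(4 - l) + m*(-14*l^2 - l)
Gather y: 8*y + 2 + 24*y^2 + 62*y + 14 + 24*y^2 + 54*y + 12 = 48*y^2 + 124*y + 28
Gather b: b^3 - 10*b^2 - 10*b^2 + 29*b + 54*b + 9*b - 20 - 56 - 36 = b^3 - 20*b^2 + 92*b - 112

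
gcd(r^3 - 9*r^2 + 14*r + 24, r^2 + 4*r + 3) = r + 1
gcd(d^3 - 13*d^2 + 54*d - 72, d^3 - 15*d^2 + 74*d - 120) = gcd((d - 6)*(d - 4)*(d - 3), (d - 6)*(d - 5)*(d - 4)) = d^2 - 10*d + 24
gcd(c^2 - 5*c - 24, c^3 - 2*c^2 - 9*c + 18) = c + 3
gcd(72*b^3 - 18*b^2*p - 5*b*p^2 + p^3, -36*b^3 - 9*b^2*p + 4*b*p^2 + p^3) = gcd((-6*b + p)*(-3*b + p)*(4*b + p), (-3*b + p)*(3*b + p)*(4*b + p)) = -12*b^2 + b*p + p^2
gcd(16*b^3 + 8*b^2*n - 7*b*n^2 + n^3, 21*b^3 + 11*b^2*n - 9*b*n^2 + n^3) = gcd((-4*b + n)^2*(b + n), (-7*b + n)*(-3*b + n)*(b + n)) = b + n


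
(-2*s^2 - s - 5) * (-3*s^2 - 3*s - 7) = 6*s^4 + 9*s^3 + 32*s^2 + 22*s + 35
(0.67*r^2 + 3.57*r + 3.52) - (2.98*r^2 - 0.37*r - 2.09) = -2.31*r^2 + 3.94*r + 5.61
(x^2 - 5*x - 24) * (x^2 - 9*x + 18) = x^4 - 14*x^3 + 39*x^2 + 126*x - 432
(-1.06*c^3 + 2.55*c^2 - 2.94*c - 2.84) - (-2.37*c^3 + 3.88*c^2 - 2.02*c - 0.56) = 1.31*c^3 - 1.33*c^2 - 0.92*c - 2.28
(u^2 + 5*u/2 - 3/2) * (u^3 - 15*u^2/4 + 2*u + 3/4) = u^5 - 5*u^4/4 - 71*u^3/8 + 91*u^2/8 - 9*u/8 - 9/8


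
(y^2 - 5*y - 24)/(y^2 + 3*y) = (y - 8)/y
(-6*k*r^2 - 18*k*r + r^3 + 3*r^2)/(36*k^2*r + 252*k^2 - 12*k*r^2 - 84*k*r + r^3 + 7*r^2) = r*(r + 3)/(-6*k*r - 42*k + r^2 + 7*r)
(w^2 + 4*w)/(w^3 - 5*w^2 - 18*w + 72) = w/(w^2 - 9*w + 18)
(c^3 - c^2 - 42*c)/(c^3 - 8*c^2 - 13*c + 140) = c*(c + 6)/(c^2 - c - 20)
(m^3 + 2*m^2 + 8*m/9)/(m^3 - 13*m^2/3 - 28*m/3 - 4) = m*(3*m + 4)/(3*(m^2 - 5*m - 6))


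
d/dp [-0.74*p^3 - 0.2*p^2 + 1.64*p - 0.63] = -2.22*p^2 - 0.4*p + 1.64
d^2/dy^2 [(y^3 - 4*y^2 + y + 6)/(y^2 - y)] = 4*(-y^3 + 9*y^2 - 9*y + 3)/(y^3*(y^3 - 3*y^2 + 3*y - 1))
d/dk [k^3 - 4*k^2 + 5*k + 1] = 3*k^2 - 8*k + 5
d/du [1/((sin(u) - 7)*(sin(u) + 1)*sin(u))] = (-3*cos(u) + 12/tan(u) + 7*cos(u)/sin(u)^2)/((sin(u) - 7)^2*(sin(u) + 1)^2)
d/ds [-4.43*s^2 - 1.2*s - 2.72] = -8.86*s - 1.2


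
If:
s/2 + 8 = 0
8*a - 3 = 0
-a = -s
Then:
No Solution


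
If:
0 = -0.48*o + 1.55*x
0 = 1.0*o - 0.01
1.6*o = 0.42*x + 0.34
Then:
No Solution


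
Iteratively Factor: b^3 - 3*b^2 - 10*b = (b - 5)*(b^2 + 2*b) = (b - 5)*(b + 2)*(b)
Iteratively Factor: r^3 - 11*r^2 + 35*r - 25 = (r - 5)*(r^2 - 6*r + 5) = (r - 5)^2*(r - 1)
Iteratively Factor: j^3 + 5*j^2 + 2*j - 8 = (j - 1)*(j^2 + 6*j + 8) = (j - 1)*(j + 2)*(j + 4)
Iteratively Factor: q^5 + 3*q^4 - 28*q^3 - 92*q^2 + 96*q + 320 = (q - 5)*(q^4 + 8*q^3 + 12*q^2 - 32*q - 64) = (q - 5)*(q + 4)*(q^3 + 4*q^2 - 4*q - 16) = (q - 5)*(q - 2)*(q + 4)*(q^2 + 6*q + 8) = (q - 5)*(q - 2)*(q + 2)*(q + 4)*(q + 4)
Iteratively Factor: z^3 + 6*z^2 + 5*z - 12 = (z - 1)*(z^2 + 7*z + 12) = (z - 1)*(z + 3)*(z + 4)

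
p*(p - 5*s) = p^2 - 5*p*s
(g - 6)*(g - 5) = g^2 - 11*g + 30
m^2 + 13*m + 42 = (m + 6)*(m + 7)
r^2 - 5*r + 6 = (r - 3)*(r - 2)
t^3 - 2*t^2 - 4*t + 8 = (t - 2)^2*(t + 2)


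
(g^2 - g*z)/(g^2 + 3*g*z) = (g - z)/(g + 3*z)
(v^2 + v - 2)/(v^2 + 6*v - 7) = (v + 2)/(v + 7)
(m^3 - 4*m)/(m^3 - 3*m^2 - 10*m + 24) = m*(m + 2)/(m^2 - m - 12)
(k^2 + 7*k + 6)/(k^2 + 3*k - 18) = (k + 1)/(k - 3)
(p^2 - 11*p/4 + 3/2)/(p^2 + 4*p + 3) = (4*p^2 - 11*p + 6)/(4*(p^2 + 4*p + 3))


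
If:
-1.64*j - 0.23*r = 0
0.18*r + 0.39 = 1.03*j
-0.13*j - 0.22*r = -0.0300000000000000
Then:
No Solution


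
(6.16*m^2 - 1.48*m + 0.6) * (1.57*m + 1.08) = 9.6712*m^3 + 4.3292*m^2 - 0.6564*m + 0.648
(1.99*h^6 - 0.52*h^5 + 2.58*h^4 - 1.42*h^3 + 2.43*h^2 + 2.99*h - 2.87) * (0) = 0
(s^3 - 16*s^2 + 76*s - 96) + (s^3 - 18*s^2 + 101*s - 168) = 2*s^3 - 34*s^2 + 177*s - 264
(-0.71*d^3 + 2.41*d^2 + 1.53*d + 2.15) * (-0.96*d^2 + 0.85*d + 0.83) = 0.6816*d^5 - 2.9171*d^4 - 0.00959999999999961*d^3 + 1.2368*d^2 + 3.0974*d + 1.7845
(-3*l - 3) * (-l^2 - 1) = 3*l^3 + 3*l^2 + 3*l + 3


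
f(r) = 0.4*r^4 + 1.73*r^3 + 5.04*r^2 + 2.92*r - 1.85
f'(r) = 1.6*r^3 + 5.19*r^2 + 10.08*r + 2.92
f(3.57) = 216.50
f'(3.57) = 177.85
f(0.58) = 1.92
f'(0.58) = 10.82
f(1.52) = 22.44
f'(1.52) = 35.85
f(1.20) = 12.73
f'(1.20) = 25.25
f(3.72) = 244.42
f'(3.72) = 194.61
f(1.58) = 24.66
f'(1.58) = 38.11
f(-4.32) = 79.43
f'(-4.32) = -72.76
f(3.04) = 136.37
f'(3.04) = 126.48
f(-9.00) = 1743.34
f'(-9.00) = -833.81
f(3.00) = 131.38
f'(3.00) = 123.07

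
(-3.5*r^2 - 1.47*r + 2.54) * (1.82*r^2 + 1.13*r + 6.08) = -6.37*r^4 - 6.6304*r^3 - 18.3183*r^2 - 6.0674*r + 15.4432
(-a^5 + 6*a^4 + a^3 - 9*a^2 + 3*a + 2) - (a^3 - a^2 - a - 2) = -a^5 + 6*a^4 - 8*a^2 + 4*a + 4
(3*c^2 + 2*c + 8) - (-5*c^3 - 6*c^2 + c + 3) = 5*c^3 + 9*c^2 + c + 5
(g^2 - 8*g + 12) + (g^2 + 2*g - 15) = 2*g^2 - 6*g - 3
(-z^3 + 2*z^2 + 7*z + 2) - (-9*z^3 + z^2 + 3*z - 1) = 8*z^3 + z^2 + 4*z + 3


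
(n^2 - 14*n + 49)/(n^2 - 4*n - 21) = (n - 7)/(n + 3)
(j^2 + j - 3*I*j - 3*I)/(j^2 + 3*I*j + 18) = (j + 1)/(j + 6*I)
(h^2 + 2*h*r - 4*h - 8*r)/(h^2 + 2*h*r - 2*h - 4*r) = (h - 4)/(h - 2)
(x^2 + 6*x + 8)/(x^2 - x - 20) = (x + 2)/(x - 5)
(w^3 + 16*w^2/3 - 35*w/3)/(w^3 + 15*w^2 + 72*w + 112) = w*(3*w - 5)/(3*(w^2 + 8*w + 16))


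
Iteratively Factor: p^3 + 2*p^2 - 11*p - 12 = (p - 3)*(p^2 + 5*p + 4) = (p - 3)*(p + 4)*(p + 1)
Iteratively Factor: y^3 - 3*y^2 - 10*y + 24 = (y + 3)*(y^2 - 6*y + 8) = (y - 4)*(y + 3)*(y - 2)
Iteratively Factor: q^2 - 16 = (q - 4)*(q + 4)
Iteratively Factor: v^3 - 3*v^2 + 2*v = (v - 2)*(v^2 - v) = v*(v - 2)*(v - 1)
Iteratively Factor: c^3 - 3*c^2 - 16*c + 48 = (c - 4)*(c^2 + c - 12) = (c - 4)*(c + 4)*(c - 3)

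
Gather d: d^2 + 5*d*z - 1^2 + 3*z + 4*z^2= d^2 + 5*d*z + 4*z^2 + 3*z - 1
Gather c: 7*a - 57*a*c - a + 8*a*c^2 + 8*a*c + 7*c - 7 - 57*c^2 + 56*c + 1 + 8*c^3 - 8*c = 6*a + 8*c^3 + c^2*(8*a - 57) + c*(55 - 49*a) - 6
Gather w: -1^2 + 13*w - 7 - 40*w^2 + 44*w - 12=-40*w^2 + 57*w - 20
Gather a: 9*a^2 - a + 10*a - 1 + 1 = 9*a^2 + 9*a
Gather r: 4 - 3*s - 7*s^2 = -7*s^2 - 3*s + 4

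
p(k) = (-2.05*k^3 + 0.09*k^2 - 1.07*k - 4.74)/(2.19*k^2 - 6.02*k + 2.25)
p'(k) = (6.02 - 4.38*k)*(-2.05*k^3 + 0.09*k^2 - 1.07*k - 4.74)/(2.19*k^2 - 6.02*k + 2.25)^2 + (-6.15*k^2 + 0.18*k - 1.07)/(2.19*k^2 - 6.02*k + 2.25)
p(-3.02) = 1.38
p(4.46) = -10.00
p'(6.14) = -0.45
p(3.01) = -15.88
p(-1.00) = -0.15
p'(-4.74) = -0.83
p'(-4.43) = -0.82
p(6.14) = -10.08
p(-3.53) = 1.78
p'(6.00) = -0.41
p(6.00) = -10.02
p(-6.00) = 3.82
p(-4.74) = 2.76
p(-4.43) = 2.50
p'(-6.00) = -0.85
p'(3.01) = 14.47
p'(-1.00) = -0.85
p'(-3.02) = -0.77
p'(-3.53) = -0.79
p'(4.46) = 0.66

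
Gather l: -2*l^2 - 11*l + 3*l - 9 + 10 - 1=-2*l^2 - 8*l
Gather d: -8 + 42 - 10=24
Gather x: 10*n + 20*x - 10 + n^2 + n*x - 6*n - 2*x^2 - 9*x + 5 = n^2 + 4*n - 2*x^2 + x*(n + 11) - 5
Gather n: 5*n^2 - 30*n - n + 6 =5*n^2 - 31*n + 6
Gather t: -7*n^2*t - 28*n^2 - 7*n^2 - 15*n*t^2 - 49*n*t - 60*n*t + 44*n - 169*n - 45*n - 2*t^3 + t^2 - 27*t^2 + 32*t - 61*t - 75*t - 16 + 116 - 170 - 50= -35*n^2 - 170*n - 2*t^3 + t^2*(-15*n - 26) + t*(-7*n^2 - 109*n - 104) - 120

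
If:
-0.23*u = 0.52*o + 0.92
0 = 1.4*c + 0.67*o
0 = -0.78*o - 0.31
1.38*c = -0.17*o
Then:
No Solution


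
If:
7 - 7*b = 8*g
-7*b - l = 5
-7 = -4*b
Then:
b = 7/4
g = -21/32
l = -69/4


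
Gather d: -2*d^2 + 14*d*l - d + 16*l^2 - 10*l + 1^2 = -2*d^2 + d*(14*l - 1) + 16*l^2 - 10*l + 1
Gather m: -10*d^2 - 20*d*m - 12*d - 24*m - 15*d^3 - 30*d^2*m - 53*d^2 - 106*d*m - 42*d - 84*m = -15*d^3 - 63*d^2 - 54*d + m*(-30*d^2 - 126*d - 108)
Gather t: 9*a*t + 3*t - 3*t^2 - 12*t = -3*t^2 + t*(9*a - 9)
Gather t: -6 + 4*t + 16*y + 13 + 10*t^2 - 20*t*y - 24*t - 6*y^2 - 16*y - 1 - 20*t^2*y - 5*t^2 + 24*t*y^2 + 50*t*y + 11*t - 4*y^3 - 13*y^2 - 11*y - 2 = t^2*(5 - 20*y) + t*(24*y^2 + 30*y - 9) - 4*y^3 - 19*y^2 - 11*y + 4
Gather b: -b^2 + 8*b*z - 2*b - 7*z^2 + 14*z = -b^2 + b*(8*z - 2) - 7*z^2 + 14*z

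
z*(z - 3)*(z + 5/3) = z^3 - 4*z^2/3 - 5*z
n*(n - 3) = n^2 - 3*n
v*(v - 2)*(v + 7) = v^3 + 5*v^2 - 14*v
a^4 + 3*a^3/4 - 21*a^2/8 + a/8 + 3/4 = (a - 1)*(a - 3/4)*(a + 1/2)*(a + 2)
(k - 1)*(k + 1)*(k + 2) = k^3 + 2*k^2 - k - 2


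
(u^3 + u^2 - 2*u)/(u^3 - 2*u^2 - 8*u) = (u - 1)/(u - 4)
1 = 1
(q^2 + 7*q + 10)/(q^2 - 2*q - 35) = (q + 2)/(q - 7)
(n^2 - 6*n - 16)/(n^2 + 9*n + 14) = (n - 8)/(n + 7)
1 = 1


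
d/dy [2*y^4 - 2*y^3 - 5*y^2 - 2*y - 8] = 8*y^3 - 6*y^2 - 10*y - 2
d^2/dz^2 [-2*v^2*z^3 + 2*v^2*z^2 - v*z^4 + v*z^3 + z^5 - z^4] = -12*v^2*z + 4*v^2 - 12*v*z^2 + 6*v*z + 20*z^3 - 12*z^2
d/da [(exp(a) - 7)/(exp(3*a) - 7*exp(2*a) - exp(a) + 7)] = -2*exp(2*a)/(exp(4*a) - 2*exp(2*a) + 1)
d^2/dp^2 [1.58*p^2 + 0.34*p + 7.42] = 3.16000000000000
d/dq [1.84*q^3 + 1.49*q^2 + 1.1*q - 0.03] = 5.52*q^2 + 2.98*q + 1.1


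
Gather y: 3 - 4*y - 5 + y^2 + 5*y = y^2 + y - 2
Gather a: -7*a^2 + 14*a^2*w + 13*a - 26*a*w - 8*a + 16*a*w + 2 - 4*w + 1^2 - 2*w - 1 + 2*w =a^2*(14*w - 7) + a*(5 - 10*w) - 4*w + 2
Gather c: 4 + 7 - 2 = 9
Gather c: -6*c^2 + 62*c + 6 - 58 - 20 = -6*c^2 + 62*c - 72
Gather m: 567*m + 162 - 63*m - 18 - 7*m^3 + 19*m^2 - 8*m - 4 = -7*m^3 + 19*m^2 + 496*m + 140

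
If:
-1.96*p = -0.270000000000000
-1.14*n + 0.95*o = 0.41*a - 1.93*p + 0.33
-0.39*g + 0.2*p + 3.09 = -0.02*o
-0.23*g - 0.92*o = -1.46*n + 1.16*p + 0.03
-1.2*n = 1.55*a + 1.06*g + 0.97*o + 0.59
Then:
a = -4.95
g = 7.91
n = 0.30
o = -1.71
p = 0.14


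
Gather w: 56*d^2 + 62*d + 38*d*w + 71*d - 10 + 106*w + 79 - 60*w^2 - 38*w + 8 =56*d^2 + 133*d - 60*w^2 + w*(38*d + 68) + 77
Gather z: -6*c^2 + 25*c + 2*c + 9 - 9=-6*c^2 + 27*c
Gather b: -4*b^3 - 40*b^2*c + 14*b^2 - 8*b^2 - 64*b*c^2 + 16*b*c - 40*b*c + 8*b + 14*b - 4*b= -4*b^3 + b^2*(6 - 40*c) + b*(-64*c^2 - 24*c + 18)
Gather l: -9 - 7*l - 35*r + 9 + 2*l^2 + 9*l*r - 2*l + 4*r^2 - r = 2*l^2 + l*(9*r - 9) + 4*r^2 - 36*r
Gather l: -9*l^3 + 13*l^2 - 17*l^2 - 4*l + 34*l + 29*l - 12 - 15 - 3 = -9*l^3 - 4*l^2 + 59*l - 30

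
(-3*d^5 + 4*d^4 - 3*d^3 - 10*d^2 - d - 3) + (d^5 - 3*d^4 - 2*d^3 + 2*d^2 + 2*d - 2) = -2*d^5 + d^4 - 5*d^3 - 8*d^2 + d - 5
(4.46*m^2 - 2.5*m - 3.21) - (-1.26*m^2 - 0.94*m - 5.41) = 5.72*m^2 - 1.56*m + 2.2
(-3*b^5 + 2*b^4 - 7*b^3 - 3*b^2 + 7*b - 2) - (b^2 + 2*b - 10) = -3*b^5 + 2*b^4 - 7*b^3 - 4*b^2 + 5*b + 8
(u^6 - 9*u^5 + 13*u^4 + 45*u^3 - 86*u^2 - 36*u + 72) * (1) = u^6 - 9*u^5 + 13*u^4 + 45*u^3 - 86*u^2 - 36*u + 72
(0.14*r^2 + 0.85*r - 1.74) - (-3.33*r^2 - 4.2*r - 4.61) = 3.47*r^2 + 5.05*r + 2.87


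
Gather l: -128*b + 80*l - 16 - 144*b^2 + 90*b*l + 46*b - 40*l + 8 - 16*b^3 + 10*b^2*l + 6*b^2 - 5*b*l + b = -16*b^3 - 138*b^2 - 81*b + l*(10*b^2 + 85*b + 40) - 8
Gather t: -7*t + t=-6*t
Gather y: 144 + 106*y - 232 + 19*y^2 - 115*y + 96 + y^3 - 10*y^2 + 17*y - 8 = y^3 + 9*y^2 + 8*y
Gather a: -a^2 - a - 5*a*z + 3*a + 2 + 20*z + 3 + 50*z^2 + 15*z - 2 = -a^2 + a*(2 - 5*z) + 50*z^2 + 35*z + 3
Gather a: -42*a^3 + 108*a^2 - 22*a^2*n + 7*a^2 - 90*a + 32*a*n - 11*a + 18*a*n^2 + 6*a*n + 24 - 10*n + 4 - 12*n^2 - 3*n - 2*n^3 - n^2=-42*a^3 + a^2*(115 - 22*n) + a*(18*n^2 + 38*n - 101) - 2*n^3 - 13*n^2 - 13*n + 28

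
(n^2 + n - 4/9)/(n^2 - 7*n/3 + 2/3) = (n + 4/3)/(n - 2)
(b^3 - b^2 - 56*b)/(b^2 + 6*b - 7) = b*(b - 8)/(b - 1)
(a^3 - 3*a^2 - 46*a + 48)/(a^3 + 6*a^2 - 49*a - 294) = (a^2 - 9*a + 8)/(a^2 - 49)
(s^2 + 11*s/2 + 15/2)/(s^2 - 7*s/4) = 2*(2*s^2 + 11*s + 15)/(s*(4*s - 7))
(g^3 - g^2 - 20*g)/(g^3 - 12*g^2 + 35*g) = (g + 4)/(g - 7)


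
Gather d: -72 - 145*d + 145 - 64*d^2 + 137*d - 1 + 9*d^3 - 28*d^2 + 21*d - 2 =9*d^3 - 92*d^2 + 13*d + 70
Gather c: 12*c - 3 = 12*c - 3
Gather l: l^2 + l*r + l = l^2 + l*(r + 1)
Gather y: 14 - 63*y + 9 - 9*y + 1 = 24 - 72*y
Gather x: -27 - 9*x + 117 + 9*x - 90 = 0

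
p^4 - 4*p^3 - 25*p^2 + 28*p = p*(p - 7)*(p - 1)*(p + 4)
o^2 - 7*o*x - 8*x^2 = (o - 8*x)*(o + x)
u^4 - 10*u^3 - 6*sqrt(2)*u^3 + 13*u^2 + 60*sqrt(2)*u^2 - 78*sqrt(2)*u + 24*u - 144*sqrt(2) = (u - 8)*(u - 3)*(u + 1)*(u - 6*sqrt(2))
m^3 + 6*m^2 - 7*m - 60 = (m - 3)*(m + 4)*(m + 5)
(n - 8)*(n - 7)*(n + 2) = n^3 - 13*n^2 + 26*n + 112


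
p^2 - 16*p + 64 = (p - 8)^2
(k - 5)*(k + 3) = k^2 - 2*k - 15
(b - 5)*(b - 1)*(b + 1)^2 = b^4 - 4*b^3 - 6*b^2 + 4*b + 5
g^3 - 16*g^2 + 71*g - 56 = (g - 8)*(g - 7)*(g - 1)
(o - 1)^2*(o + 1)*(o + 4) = o^4 + 3*o^3 - 5*o^2 - 3*o + 4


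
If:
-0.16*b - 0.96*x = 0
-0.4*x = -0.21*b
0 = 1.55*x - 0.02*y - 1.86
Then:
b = 0.00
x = 0.00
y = -93.00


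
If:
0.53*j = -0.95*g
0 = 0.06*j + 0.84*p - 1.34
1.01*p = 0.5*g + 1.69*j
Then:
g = -0.61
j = 1.09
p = 1.52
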